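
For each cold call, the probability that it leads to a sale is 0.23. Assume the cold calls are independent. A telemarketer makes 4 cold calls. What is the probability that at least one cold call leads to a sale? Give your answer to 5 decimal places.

P(at least one) = 1 − P(none) = 1 − (1 − 0.23)^4
= 1 − 0.3515304 = 0.6484696

0.64847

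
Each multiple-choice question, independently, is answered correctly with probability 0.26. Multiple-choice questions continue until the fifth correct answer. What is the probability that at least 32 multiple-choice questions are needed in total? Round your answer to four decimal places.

0.0657

Needing more than 31 multiple-choice questions ⇔ fewer than 5 successes in the first 31. With X ~ Binomial(31, 0.26), P(Y > 31) = P(X ≤ 4).
  k=0: C(31,0)·0.26^0·0.74^31 = 0.000088
  k=1: C(31,1)·0.26^1·0.74^30 = 0.000962
  k=2: C(31,2)·0.26^2·0.74^29 = 0.005071
  k=3: C(31,3)·0.26^3·0.74^28 = 0.017224
  k=4: C(31,4)·0.26^4·0.74^27 = 0.042362
P(X ≤ 4) = 0.065708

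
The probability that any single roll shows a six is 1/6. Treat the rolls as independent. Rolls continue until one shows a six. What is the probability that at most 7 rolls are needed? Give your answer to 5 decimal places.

Y = number of rolls to the first success; geometric, p = 0.166667.
P(Y ≤ 7) = 1 − (1−p)^7 = 1 − 0.2790816 = 0.7209184

0.72092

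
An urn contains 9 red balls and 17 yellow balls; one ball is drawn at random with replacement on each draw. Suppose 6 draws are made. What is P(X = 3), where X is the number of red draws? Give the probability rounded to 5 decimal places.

0.23188

X ~ Binomial(n=6, p=0.346154).
P(X=3) = C(6,3) · p^3 · (1−p)^3
= 20 · 0.041477 · 0.27953 = 0.2318805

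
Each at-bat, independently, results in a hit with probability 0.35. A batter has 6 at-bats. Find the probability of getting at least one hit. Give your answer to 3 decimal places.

0.925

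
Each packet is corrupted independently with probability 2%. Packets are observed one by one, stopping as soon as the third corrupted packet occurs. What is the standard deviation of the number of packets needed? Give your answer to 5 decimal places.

85.73214

Y = total packets until the third success; negative binomial with r=3, p=0.02.
SD(Y) = √[r(1−p)/p²] = √(7350.0000000) = 85.7321410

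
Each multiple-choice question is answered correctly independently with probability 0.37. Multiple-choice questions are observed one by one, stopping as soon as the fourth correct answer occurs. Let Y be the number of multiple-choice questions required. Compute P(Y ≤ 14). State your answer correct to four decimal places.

0.8226

Finishing within 14 multiple-choice questions ⇔ at least 4 successes in the first 14. With X ~ Binomial(14, 0.37), P(Y ≤ 14) = 1 − P(X ≤ 3).
  k=0: C(14,0)·0.37^0·0.63^14 = 0.001552
  k=1: C(14,1)·0.37^1·0.63^13 = 0.012757
  k=2: C(14,2)·0.37^2·0.63^12 = 0.048700
  k=3: C(14,3)·0.37^3·0.63^11 = 0.114407
1 − 0.177416 = 0.822584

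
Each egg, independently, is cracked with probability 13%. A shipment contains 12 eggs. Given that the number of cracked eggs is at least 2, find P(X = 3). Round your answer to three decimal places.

0.291

X ~ Binomial(12, 0.13). Want P(X=3 | X≥2) = P(X=3) / P(X≥2).
P(X=3) = C(12,3)·0.13^3·0.87^9 = 0.13801
P(X≥2) = 1 − 0.18803 − 0.33716 = 0.47481
Ratio = 0.13801 / 0.47481 = 0.29068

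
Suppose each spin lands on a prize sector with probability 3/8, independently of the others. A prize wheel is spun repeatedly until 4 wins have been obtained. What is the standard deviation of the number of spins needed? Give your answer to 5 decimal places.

4.21637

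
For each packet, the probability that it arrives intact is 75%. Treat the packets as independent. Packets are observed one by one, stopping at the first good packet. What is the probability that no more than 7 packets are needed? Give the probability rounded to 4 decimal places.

0.9999

Y = number of packets to the first success; geometric, p = 0.75.
P(Y ≤ 7) = 1 − (1−p)^7 = 1 − 0.000061 = 0.999939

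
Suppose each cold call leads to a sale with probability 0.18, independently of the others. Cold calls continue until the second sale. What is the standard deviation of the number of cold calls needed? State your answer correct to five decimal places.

7.11458

Y = total cold calls until the second success; negative binomial with r=2, p=0.18.
SD(Y) = √[r(1−p)/p²] = √(50.6172840) = 7.1145825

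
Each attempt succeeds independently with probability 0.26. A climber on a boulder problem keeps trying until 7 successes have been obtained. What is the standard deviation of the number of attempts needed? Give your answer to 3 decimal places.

8.754

Y = total attempts until the seventh success; negative binomial with r=7, p=0.26.
SD(Y) = √[r(1−p)/p²] = √(76.62722) = 8.75370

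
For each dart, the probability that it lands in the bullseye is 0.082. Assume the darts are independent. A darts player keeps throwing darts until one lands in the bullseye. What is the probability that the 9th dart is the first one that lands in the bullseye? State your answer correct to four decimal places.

0.0414

Geometric (trials to first success), p = 0.082.
P(Y = 9) = (1−p)^8 · p = 0.50436 · 0.082 = 0.041358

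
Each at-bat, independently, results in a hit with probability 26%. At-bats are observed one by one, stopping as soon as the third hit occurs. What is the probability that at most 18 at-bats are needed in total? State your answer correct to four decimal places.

0.8839

Finishing within 18 at-bats ⇔ at least 3 successes in the first 18. With X ~ Binomial(18, 0.26), P(Y ≤ 18) = 1 − P(X ≤ 2).
  k=0: C(18,0)·0.26^0·0.74^18 = 0.004428
  k=1: C(18,1)·0.26^1·0.74^17 = 0.028002
  k=2: C(18,2)·0.26^2·0.74^16 = 0.083627
1 − 0.116056 = 0.883944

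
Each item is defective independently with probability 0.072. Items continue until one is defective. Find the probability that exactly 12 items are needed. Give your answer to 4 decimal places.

Geometric (trials to first success), p = 0.072.
P(Y = 12) = (1−p)^11 · p = 0.43957 · 0.072 = 0.031649

0.0316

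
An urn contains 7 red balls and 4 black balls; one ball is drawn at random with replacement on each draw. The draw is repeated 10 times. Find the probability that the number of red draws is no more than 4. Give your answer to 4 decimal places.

X ~ Binomial(10, 0.636364); P(X ≤ 4) = Σ C(10,k) p^k (1−p)^(10−k) over k:
  k=0: C(10,0)·0.636364^0·0.363636^10 = 0.000040
  k=1: C(10,1)·0.636364^1·0.363636^9 = 0.000707
  k=2: C(10,2)·0.636364^2·0.363636^8 = 0.005571
  k=3: C(10,3)·0.636364^3·0.363636^7 = 0.026000
  k=4: C(10,4)·0.636364^4·0.363636^6 = 0.079624
Total = 0.111943

0.1119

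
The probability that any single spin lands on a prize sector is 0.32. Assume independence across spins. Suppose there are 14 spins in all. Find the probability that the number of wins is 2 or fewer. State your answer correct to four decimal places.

0.1254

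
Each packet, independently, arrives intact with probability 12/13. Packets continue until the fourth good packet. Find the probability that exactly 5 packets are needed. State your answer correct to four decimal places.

Y = trial on which the fourth success occurs; negative binomial, r=4, p=0.923077.
P(Y=5) = C(4,3) · p^4 · (1−p)^1
= 4 · 0.72602 · 0.076923 = 0.223392

0.2234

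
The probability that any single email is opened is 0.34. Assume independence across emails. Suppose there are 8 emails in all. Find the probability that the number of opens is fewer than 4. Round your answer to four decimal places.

0.7276

X ~ Binomial(8, 0.34); P(X ≤ 3) = Σ C(8,k) p^k (1−p)^(8−k) over k:
  k=0: C(8,0)·0.34^0·0.66^8 = 0.036004
  k=1: C(8,1)·0.34^1·0.66^7 = 0.148380
  k=2: C(8,2)·0.34^2·0.66^6 = 0.267534
  k=3: C(8,3)·0.34^3·0.66^5 = 0.275641
Total = 0.727560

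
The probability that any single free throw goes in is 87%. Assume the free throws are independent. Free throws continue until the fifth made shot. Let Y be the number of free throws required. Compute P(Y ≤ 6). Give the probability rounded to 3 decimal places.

Finishing within 6 free throws ⇔ at least 5 successes in the first 6. With X ~ Binomial(6, 0.87), P(Y ≤ 6) = 1 − P(X ≤ 4).
  k=0: C(6,0)·0.87^0·0.13^6 = 0.00000
  k=1: C(6,1)·0.87^1·0.13^5 = 0.00019
  k=2: C(6,2)·0.87^2·0.13^4 = 0.00324
  k=3: C(6,3)·0.87^3·0.13^3 = 0.02893
  k=4: C(6,4)·0.87^4·0.13^2 = 0.14523
1 − 0.17761 = 0.82239

0.822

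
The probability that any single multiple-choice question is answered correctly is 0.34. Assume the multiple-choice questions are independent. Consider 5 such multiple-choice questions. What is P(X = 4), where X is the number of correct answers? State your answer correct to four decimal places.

0.0441

X ~ Binomial(n=5, p=0.34).
P(X=4) = C(5,4) · p^4 · (1−p)^1
= 5 · 0.013363 · 0.66 = 0.044099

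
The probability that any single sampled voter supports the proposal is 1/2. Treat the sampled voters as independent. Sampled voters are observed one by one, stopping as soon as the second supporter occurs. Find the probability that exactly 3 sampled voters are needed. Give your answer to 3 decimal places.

0.250

Y = trial on which the second success occurs; negative binomial, r=2, p=0.50.
P(Y=3) = C(2,1) · p^2 · (1−p)^1
= 2 · 0.25 · 0.5 = 0.25000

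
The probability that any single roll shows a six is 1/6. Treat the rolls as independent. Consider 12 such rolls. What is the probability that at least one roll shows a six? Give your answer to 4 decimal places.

0.8878

P(at least one) = 1 − P(none) = 1 − (1 − 0.166667)^12
= 1 − 0.112157 = 0.887843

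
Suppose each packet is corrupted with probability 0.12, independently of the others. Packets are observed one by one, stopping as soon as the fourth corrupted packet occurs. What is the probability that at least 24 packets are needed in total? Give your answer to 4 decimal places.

Needing more than 23 packets ⇔ fewer than 4 successes in the first 23. With X ~ Binomial(23, 0.12), P(Y > 23) = P(X ≤ 3).
  k=0: C(23,0)·0.12^0·0.88^23 = 0.052857
  k=1: C(23,1)·0.12^1·0.88^22 = 0.165778
  k=2: C(23,2)·0.12^2·0.88^21 = 0.248668
  k=3: C(23,3)·0.12^3·0.88^20 = 0.237364
P(X ≤ 3) = 0.704667

0.7047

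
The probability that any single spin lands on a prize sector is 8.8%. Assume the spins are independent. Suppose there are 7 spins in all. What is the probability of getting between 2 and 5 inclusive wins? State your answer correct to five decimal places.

X ~ Binomial(7, 0.088); P(2 ≤ X ≤ 5) = Σ C(7,k) p^k (1−p)^(7−k) over k:
  k=2: C(7,2)·0.088^2·0.912^5 = 0.1026027
  k=3: C(7,3)·0.088^3·0.912^4 = 0.0165004
  k=4: C(7,4)·0.088^4·0.912^3 = 0.0015921
  k=5: C(7,5)·0.088^5·0.912^2 = 0.0000922
Total = 0.1207875

0.12079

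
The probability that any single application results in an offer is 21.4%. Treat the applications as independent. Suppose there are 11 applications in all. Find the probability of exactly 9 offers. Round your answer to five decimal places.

0.00003

X ~ Binomial(n=11, p=0.214).
P(X=9) = C(11,9) · p^9 · (1−p)^2
= 55 · 9.4129e-07 · 0.6178 = 0.0000320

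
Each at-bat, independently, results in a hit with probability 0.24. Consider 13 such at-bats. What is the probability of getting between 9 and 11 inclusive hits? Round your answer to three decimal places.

X ~ Binomial(13, 0.24); P(9 ≤ X ≤ 11) = Σ C(13,k) p^k (1−p)^(13−k) over k:
  k=9: C(13,9)·0.24^9·0.76^4 = 0.00063
  k=10: C(13,10)·0.24^10·0.76^3 = 0.00008
  k=11: C(13,11)·0.24^11·0.76^2 = 0.00001
Total = 0.00072

0.001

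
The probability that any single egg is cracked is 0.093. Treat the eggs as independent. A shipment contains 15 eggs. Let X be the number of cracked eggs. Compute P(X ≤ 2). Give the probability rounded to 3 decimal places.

0.842

X ~ Binomial(15, 0.093); P(X ≤ 2) = Σ C(15,k) p^k (1−p)^(15−k) over k:
  k=0: C(15,0)·0.093^0·0.907^15 = 0.23126
  k=1: C(15,1)·0.093^1·0.907^14 = 0.35569
  k=2: C(15,2)·0.093^2·0.907^13 = 0.25530
Total = 0.84226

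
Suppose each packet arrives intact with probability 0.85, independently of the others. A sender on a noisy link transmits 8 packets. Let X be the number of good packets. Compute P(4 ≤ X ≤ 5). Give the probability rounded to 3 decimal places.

0.102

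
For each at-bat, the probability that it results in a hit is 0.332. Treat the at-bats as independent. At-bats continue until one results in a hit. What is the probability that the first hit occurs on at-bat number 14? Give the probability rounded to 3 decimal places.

Geometric (trials to first success), p = 0.332.
P(Y = 14) = (1−p)^13 · p = 0.0052734 · 0.332 = 0.00175

0.002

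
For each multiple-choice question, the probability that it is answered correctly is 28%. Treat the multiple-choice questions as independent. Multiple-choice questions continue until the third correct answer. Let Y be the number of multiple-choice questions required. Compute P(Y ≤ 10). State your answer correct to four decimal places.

Finishing within 10 multiple-choice questions ⇔ at least 3 successes in the first 10. With X ~ Binomial(10, 0.28), P(Y ≤ 10) = 1 − P(X ≤ 2).
  k=0: C(10,0)·0.28^0·0.72^10 = 0.037439
  k=1: C(10,1)·0.28^1·0.72^9 = 0.145596
  k=2: C(10,2)·0.28^2·0.72^8 = 0.254794
1 − 0.437829 = 0.562171

0.5622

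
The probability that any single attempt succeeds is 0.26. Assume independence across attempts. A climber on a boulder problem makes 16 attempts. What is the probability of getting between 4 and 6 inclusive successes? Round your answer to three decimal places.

X ~ Binomial(16, 0.26); P(4 ≤ X ≤ 6) = Σ C(16,k) p^k (1−p)^(16−k) over k:
  k=4: C(16,4)·0.26^4·0.74^12 = 0.22426
  k=5: C(16,5)·0.26^5·0.74^11 = 0.18910
  k=6: C(16,6)·0.26^6·0.74^10 = 0.12181
Total = 0.53517

0.535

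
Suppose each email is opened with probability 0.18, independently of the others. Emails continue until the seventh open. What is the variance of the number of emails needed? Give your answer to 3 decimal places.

Y = total emails until the seventh success; negative binomial with r=7, p=0.18.
Var(Y) = r(1−p)/p² = 7·0.82 / 0.18² = 177.16049

177.160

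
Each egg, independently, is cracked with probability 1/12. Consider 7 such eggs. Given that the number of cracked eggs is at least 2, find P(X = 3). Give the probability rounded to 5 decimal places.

0.12994

X ~ Binomial(7, 0.083333). Want P(X=3 | X≥2) = P(X=3) / P(X≥2).
P(X=3) = C(7,3)·0.083333^3·0.916667^4 = 0.0143011
P(X≥2) = 1 − 0.5438512 − 0.3460871 = 0.1100617
Ratio = 0.0143011 / 0.1100617 = 0.1299373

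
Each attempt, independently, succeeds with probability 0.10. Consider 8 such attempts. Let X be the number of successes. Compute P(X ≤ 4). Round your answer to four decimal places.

X ~ Binomial(8, 0.10); P(X ≤ 4) = Σ C(8,k) p^k (1−p)^(8−k) over k:
  k=0: C(8,0)·0.10^0·0.90^8 = 0.430467
  k=1: C(8,1)·0.10^1·0.90^7 = 0.382638
  k=2: C(8,2)·0.10^2·0.90^6 = 0.148803
  k=3: C(8,3)·0.10^3·0.90^5 = 0.033067
  k=4: C(8,4)·0.10^4·0.90^4 = 0.004593
Total = 0.999568

0.9996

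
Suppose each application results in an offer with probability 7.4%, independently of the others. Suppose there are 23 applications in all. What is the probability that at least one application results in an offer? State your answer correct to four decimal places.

0.8294

P(at least one) = 1 − P(none) = 1 − (1 − 0.074)^23
= 1 − 0.170629 = 0.829371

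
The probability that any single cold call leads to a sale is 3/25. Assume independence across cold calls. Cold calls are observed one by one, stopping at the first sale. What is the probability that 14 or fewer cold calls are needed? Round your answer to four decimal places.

0.8330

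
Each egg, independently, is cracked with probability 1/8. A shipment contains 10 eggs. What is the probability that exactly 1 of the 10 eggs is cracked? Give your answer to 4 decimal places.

0.3758

X ~ Binomial(n=10, p=0.125).
P(X=1) = C(10,1) · p^1 · (1−p)^9
= 10 · 0.125 · 0.30066 = 0.375822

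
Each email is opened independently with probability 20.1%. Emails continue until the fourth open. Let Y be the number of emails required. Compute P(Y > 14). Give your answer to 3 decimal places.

0.695

Needing more than 14 emails ⇔ fewer than 4 successes in the first 14. With X ~ Binomial(14, 0.201), P(Y > 14) = P(X ≤ 3).
  k=0: C(14,0)·0.201^0·0.799^14 = 0.04322
  k=1: C(14,1)·0.201^1·0.799^13 = 0.15221
  k=2: C(14,2)·0.201^2·0.799^12 = 0.24888
  k=3: C(14,3)·0.201^3·0.799^11 = 0.25044
P(X ≤ 3) = 0.69475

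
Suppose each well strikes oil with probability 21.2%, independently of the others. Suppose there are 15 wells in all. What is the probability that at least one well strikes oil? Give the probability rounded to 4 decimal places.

0.9720

P(at least one) = 1 − P(none) = 1 − (1 − 0.212)^15
= 1 − 0.028047 = 0.971953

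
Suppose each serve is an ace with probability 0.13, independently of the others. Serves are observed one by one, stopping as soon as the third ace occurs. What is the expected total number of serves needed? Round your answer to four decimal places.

23.0769

Y = total serves until the third success; negative binomial with r=3, p=0.13.
E[Y] = r / p = 3 / 0.13 = 23.076923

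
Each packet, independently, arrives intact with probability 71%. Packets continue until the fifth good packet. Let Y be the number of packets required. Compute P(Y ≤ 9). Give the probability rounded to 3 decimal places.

Finishing within 9 packets ⇔ at least 5 successes in the first 9. With X ~ Binomial(9, 0.71), P(Y ≤ 9) = 1 − P(X ≤ 4).
  k=0: C(9,0)·0.71^0·0.29^9 = 0.00001
  k=1: C(9,1)·0.71^1·0.29^8 = 0.00032
  k=2: C(9,2)·0.71^2·0.29^7 = 0.00313
  k=3: C(9,3)·0.71^3·0.29^6 = 0.01788
  k=4: C(9,4)·0.71^4·0.29^5 = 0.06567
1 − 0.08702 = 0.91298

0.913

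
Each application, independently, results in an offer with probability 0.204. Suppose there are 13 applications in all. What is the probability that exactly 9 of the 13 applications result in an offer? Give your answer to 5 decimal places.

0.00018

X ~ Binomial(n=13, p=0.204).
P(X=9) = C(13,9) · p^9 · (1−p)^4
= 715 · 6.1189e-07 · 0.40147 = 0.0001756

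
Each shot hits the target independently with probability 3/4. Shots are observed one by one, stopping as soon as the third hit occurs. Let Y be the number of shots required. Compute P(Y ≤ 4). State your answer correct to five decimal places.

0.73828

Finishing within 4 shots ⇔ at least 3 successes in the first 4. With X ~ Binomial(4, 0.75), P(Y ≤ 4) = 1 − P(X ≤ 2).
  k=0: C(4,0)·0.75^0·0.25^4 = 0.0039062
  k=1: C(4,1)·0.75^1·0.25^3 = 0.0468750
  k=2: C(4,2)·0.75^2·0.25^2 = 0.2109375
1 − 0.2617188 = 0.7382812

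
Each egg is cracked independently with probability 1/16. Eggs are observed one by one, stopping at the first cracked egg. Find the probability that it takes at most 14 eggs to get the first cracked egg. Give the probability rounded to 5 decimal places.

0.59487

Y = number of eggs to the first success; geometric, p = 0.0625.
P(Y ≤ 14) = 1 − (1−p)^14 = 1 − 0.4051332 = 0.5948668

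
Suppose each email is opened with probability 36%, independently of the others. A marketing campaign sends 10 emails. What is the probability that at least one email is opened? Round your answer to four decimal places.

P(at least one) = 1 − P(none) = 1 − (1 − 0.36)^10
= 1 − 0.011529 = 0.988471

0.9885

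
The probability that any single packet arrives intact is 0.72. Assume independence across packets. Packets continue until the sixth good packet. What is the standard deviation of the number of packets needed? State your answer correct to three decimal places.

1.800

Y = total packets until the sixth success; negative binomial with r=6, p=0.72.
SD(Y) = √[r(1−p)/p²] = √(3.24074) = 1.80021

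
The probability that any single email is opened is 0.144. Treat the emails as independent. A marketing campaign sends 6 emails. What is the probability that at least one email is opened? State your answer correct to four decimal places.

0.6066

P(at least one) = 1 − P(none) = 1 − (1 − 0.144)^6
= 1 − 0.393407 = 0.606593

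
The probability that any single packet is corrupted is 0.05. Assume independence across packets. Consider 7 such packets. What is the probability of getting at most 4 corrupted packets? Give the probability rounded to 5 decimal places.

X ~ Binomial(7, 0.05); P(X ≤ 4) = Σ C(7,k) p^k (1−p)^(7−k) over k:
  k=0: C(7,0)·0.05^0·0.95^7 = 0.6983373
  k=1: C(7,1)·0.05^1·0.95^6 = 0.2572822
  k=2: C(7,2)·0.05^2·0.95^5 = 0.0406235
  k=3: C(7,3)·0.05^3·0.95^4 = 0.0035635
  k=4: C(7,4)·0.05^4·0.95^3 = 0.0001876
Total = 0.9999940

0.99999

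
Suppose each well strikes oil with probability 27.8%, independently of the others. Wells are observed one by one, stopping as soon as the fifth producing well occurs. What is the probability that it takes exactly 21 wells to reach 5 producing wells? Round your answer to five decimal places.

0.04386

Y = trial on which the fifth success occurs; negative binomial, r=5, p=0.278.
P(Y=21) = C(20,4) · p^5 · (1−p)^16
= 4845 · 0.0016604 · 0.0054525 = 0.0438645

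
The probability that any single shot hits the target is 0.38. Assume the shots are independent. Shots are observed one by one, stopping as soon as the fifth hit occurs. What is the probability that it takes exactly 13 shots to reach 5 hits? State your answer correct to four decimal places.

0.0856

Y = trial on which the fifth success occurs; negative binomial, r=5, p=0.38.
P(Y=13) = C(12,4) · p^5 · (1−p)^8
= 495 · 0.0079235 · 0.021834 = 0.085636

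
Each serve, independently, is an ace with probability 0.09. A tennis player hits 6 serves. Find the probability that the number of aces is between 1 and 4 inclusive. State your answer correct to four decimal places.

X ~ Binomial(6, 0.09); P(1 ≤ X ≤ 4) = Σ C(6,k) p^k (1−p)^(6−k) over k:
  k=1: C(6,1)·0.09^1·0.91^5 = 0.336977
  k=2: C(6,2)·0.09^2·0.91^4 = 0.083319
  k=3: C(6,3)·0.09^3·0.91^3 = 0.010987
  k=4: C(6,4)·0.09^4·0.91^2 = 0.000815
Total = 0.432098

0.4321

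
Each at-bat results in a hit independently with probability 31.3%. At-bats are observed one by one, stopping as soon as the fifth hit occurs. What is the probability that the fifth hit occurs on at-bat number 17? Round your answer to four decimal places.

0.0604

Y = trial on which the fifth success occurs; negative binomial, r=5, p=0.313.
P(Y=17) = C(16,4) · p^5 · (1−p)^12
= 1820 · 0.0030042 · 0.011053 = 0.060433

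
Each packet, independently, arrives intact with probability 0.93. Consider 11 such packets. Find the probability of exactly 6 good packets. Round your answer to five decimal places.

X ~ Binomial(n=11, p=0.93).
P(X=6) = C(11,6) · p^6 · (1−p)^5
= 462 · 0.64699 · 1.6807e-06 = 0.0005024

0.00050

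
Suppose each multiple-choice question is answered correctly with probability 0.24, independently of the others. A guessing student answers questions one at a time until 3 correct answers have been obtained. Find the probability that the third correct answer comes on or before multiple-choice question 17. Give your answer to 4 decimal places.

0.8123

Finishing within 17 multiple-choice questions ⇔ at least 3 successes in the first 17. With X ~ Binomial(17, 0.24), P(Y ≤ 17) = 1 − P(X ≤ 2).
  k=0: C(17,0)·0.24^0·0.76^17 = 0.009415
  k=1: C(17,1)·0.24^1·0.76^16 = 0.050545
  k=2: C(17,2)·0.24^2·0.76^15 = 0.127692
1 − 0.187653 = 0.812347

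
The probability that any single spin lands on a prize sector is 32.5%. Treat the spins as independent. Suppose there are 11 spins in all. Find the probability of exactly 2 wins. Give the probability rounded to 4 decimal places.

0.1690

X ~ Binomial(n=11, p=0.325).
P(X=2) = C(11,2) · p^2 · (1−p)^9
= 55 · 0.10562 · 0.029089 = 0.168991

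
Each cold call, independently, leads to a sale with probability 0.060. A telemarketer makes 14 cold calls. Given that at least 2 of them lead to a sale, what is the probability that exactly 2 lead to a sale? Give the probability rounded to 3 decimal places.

0.765

X ~ Binomial(14, 0.06). Want P(X=2 | X≥2) = P(X=2) / P(X≥2).
P(X=2) = C(14,2)·0.06^2·0.94^12 = 0.15591
P(X≥2) = 1 − 0.42052 − 0.37579 = 0.20369
Ratio = 0.15591 / 0.20369 = 0.76543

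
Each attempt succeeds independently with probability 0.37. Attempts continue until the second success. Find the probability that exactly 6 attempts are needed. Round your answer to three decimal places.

0.108

Y = trial on which the second success occurs; negative binomial, r=2, p=0.37.
P(Y=6) = C(5,1) · p^2 · (1−p)^4
= 5 · 0.1369 · 0.15753 = 0.10783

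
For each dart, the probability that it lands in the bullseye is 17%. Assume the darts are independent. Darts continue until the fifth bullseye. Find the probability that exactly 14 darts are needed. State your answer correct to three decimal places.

Y = trial on which the fifth success occurs; negative binomial, r=5, p=0.17.
P(Y=14) = C(13,4) · p^5 · (1−p)^9
= 715 · 0.00014199 · 0.18694 = 0.01898

0.019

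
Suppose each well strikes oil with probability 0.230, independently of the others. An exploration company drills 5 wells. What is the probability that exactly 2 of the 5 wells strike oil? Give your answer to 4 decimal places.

X ~ Binomial(n=5, p=0.23).
P(X=2) = C(5,2) · p^2 · (1−p)^3
= 10 · 0.0529 · 0.45653 = 0.241506

0.2415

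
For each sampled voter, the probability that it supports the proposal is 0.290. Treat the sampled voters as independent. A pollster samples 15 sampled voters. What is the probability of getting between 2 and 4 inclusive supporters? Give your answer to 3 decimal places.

0.508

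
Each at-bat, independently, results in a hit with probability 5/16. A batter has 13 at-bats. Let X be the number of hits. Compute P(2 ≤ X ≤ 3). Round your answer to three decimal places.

X ~ Binomial(13, 0.3125); P(2 ≤ X ≤ 3) = Σ C(13,k) p^k (1−p)^(13−k) over k:
  k=2: C(13,2)·0.3125^2·0.6875^11 = 0.12354
  k=3: C(13,3)·0.3125^3·0.6875^10 = 0.20589
Total = 0.32943

0.329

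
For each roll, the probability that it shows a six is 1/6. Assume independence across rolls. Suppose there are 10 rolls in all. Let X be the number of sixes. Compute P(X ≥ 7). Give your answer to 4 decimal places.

X ~ Binomial(10, 0.166667); P(X ≥ 7) = Σ C(10,k) p^k (1−p)^(10−k) over k:
  k=7: C(10,7)·0.166667^7·0.833333^3 = 0.000248
  k=8: C(10,8)·0.166667^8·0.833333^2 = 0.000019
  k=9: C(10,9)·0.166667^9·0.833333^1 = 0.000001
  k=10: C(10,10)·0.166667^10·0.833333^0 = 0.000000
Total = 0.000268

0.0003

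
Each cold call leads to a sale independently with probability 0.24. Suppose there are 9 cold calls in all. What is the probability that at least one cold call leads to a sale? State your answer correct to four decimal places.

0.9154

P(at least one) = 1 − P(none) = 1 − (1 − 0.24)^9
= 1 − 0.084591 = 0.915409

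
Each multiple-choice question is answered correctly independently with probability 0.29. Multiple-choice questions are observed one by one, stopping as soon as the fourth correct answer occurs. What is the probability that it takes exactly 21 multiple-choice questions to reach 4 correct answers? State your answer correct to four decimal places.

0.0239

Y = trial on which the fourth success occurs; negative binomial, r=4, p=0.29.
P(Y=21) = C(20,3) · p^4 · (1−p)^17
= 1140 · 0.0070728 · 0.0029607 = 0.023872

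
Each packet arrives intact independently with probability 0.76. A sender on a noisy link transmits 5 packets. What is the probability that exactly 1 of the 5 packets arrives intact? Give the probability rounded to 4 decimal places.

0.0126

X ~ Binomial(n=5, p=0.76).
P(X=1) = C(5,1) · p^1 · (1−p)^4
= 5 · 0.76 · 0.0033178 = 0.012607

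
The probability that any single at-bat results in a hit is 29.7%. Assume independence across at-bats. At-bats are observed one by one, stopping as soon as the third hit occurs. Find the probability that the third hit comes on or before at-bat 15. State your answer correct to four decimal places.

0.8680

Finishing within 15 at-bats ⇔ at least 3 successes in the first 15. With X ~ Binomial(15, 0.297), P(Y ≤ 15) = 1 − P(X ≤ 2).
  k=0: C(15,0)·0.297^0·0.703^15 = 0.005062
  k=1: C(15,1)·0.297^1·0.703^14 = 0.032079
  k=2: C(15,2)·0.297^2·0.703^13 = 0.094868
1 − 0.132010 = 0.867990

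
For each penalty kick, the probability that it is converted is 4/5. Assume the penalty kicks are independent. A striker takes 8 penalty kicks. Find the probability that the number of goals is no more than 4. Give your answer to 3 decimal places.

0.056

X ~ Binomial(8, 0.80); P(X ≤ 4) = Σ C(8,k) p^k (1−p)^(8−k) over k:
  k=0: C(8,0)·0.80^0·0.20^8 = 0.00000
  k=1: C(8,1)·0.80^1·0.20^7 = 0.00008
  k=2: C(8,2)·0.80^2·0.20^6 = 0.00115
  k=3: C(8,3)·0.80^3·0.20^5 = 0.00918
  k=4: C(8,4)·0.80^4·0.20^4 = 0.04588
Total = 0.05628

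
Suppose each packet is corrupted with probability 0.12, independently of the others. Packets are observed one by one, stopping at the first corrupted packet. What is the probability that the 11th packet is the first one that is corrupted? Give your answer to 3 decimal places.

0.033

Geometric (trials to first success), p = 0.12.
P(Y = 11) = (1−p)^10 · p = 0.2785 · 0.12 = 0.03342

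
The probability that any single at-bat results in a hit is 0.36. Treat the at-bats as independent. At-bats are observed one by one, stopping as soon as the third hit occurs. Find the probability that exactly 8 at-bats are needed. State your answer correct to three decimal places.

0.105

Y = trial on which the third success occurs; negative binomial, r=3, p=0.36.
P(Y=8) = C(7,2) · p^3 · (1−p)^5
= 21 · 0.046656 · 0.10737 = 0.10520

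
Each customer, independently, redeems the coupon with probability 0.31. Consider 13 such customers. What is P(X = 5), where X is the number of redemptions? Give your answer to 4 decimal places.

X ~ Binomial(n=13, p=0.31).
P(X=5) = C(13,5) · p^5 · (1−p)^8
= 1287 · 0.0028629 · 0.05138 = 0.189313

0.1893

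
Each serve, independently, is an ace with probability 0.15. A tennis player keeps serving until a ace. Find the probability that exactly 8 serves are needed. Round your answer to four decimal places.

Geometric (trials to first success), p = 0.15.
P(Y = 8) = (1−p)^7 · p = 0.32058 · 0.15 = 0.048087

0.0481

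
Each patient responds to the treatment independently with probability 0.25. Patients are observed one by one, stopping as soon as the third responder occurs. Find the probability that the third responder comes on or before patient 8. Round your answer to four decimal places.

Finishing within 8 patients ⇔ at least 3 successes in the first 8. With X ~ Binomial(8, 0.25), P(Y ≤ 8) = 1 − P(X ≤ 2).
  k=0: C(8,0)·0.25^0·0.75^8 = 0.100113
  k=1: C(8,1)·0.25^1·0.75^7 = 0.266968
  k=2: C(8,2)·0.25^2·0.75^6 = 0.311462
1 − 0.678543 = 0.321457

0.3215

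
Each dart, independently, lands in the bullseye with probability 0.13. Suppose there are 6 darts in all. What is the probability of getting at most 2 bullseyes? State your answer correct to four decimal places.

0.9676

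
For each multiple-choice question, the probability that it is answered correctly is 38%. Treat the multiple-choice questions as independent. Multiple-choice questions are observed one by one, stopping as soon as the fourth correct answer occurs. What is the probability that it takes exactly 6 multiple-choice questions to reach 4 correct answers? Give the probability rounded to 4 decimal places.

Y = trial on which the fourth success occurs; negative binomial, r=4, p=0.38.
P(Y=6) = C(5,3) · p^4 · (1−p)^2
= 10 · 0.020851 · 0.3844 = 0.080153

0.0802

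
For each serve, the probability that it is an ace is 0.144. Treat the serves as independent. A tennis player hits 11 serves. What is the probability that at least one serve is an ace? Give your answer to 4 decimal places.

P(at least one) = 1 − P(none) = 1 − (1 − 0.144)^11
= 1 − 0.180805 = 0.819195

0.8192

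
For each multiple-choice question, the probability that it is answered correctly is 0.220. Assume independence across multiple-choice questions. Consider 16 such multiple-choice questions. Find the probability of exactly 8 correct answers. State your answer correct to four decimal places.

X ~ Binomial(n=16, p=0.22).
P(X=8) = C(16,8) · p^8 · (1−p)^8
= 12870 · 5.4876e-06 · 0.13701 = 0.009676

0.0097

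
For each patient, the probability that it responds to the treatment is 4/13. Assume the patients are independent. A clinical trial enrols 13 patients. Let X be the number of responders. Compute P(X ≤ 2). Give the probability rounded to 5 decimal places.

X ~ Binomial(13, 0.307692); P(X ≤ 2) = Σ C(13,k) p^k (1−p)^(13−k) over k:
  k=0: C(13,0)·0.307692^0·0.692308^13 = 0.0083925
  k=1: C(13,1)·0.307692^1·0.692308^12 = 0.0484897
  k=2: C(13,2)·0.307692^2·0.692308^11 = 0.1293060
Total = 0.1861882

0.18619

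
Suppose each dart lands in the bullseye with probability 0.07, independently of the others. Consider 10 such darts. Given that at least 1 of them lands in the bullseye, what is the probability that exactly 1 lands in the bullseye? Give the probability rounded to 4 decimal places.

0.7060

X ~ Binomial(10, 0.07). Want P(X=1 | X≥1) = P(X=1) / P(X≥1).
P(X=1) = C(10,1)·0.07^1·0.93^9 = 0.364288
P(X≥1) = 1 − 0.483982 = 0.516018
Ratio = 0.364288 / 0.516018 = 0.705960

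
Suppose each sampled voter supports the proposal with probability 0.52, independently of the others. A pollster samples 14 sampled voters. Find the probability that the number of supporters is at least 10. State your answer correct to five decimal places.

X ~ Binomial(14, 0.52); P(X ≥ 10) = Σ C(14,k) p^k (1−p)^(14−k) over k:
  k=10: C(14,10)·0.52^10·0.48^4 = 0.0768126
  k=11: C(14,11)·0.52^11·0.48^3 = 0.0302595
  k=12: C(14,12)·0.52^12·0.48^2 = 0.0081953
  k=13: C(14,13)·0.52^13·0.48^1 = 0.0013659
  k=14: C(14,14)·0.52^14·0.48^0 = 0.0001057
Total = 0.1167390

0.11674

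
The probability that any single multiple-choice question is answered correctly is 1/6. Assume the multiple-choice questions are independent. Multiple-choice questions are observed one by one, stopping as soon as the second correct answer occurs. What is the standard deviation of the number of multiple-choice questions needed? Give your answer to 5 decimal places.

7.74597

Y = total multiple-choice questions until the second success; negative binomial with r=2, p=0.166667.
SD(Y) = √[r(1−p)/p²] = √(60.0000000) = 7.7459667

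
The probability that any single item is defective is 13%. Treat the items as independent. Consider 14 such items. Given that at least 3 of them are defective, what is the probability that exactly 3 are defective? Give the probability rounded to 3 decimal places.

0.638

X ~ Binomial(14, 0.13). Want P(X=3 | X≥3) = P(X=3) / P(X≥3).
P(X=3) = C(14,3)·0.13^3·0.87^11 = 0.17284
P(X≥3) = 1 − 0.14232 − 0.29773 − 0.28917 = 0.27078
Ratio = 0.17284 / 0.27078 = 0.63831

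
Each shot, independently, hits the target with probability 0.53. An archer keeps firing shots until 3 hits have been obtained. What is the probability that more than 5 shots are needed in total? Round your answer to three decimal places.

Needing more than 5 shots ⇔ fewer than 3 successes in the first 5. With X ~ Binomial(5, 0.53), P(Y > 5) = P(X ≤ 2).
  k=0: C(5,0)·0.53^0·0.47^5 = 0.02293
  k=1: C(5,1)·0.53^1·0.47^4 = 0.12931
  k=2: C(5,2)·0.53^2·0.47^3 = 0.29164
P(X ≤ 2) = 0.44388

0.444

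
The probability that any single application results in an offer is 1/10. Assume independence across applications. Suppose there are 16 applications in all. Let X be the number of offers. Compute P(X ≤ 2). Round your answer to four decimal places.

0.7892

X ~ Binomial(16, 0.10); P(X ≤ 2) = Σ C(16,k) p^k (1−p)^(16−k) over k:
  k=0: C(16,0)·0.10^0·0.90^16 = 0.185302
  k=1: C(16,1)·0.10^1·0.90^15 = 0.329426
  k=2: C(16,2)·0.10^2·0.90^14 = 0.274522
Total = 0.789249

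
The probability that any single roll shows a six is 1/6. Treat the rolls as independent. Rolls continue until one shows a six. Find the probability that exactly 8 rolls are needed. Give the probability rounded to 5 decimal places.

0.04651

Geometric (trials to first success), p = 0.166667.
P(Y = 8) = (1−p)^7 · p = 0.27908 · 0.166667 = 0.0465136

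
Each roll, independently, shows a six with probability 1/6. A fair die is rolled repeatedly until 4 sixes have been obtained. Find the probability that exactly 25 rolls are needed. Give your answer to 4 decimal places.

0.0339

Y = trial on which the fourth success occurs; negative binomial, r=4, p=0.166667.
P(Y=25) = C(24,3) · p^4 · (1−p)^21
= 2024 · 0.0007716 · 0.021737 = 0.033947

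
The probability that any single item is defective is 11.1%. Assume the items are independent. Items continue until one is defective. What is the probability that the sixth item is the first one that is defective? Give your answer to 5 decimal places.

0.06164

Geometric (trials to first success), p = 0.111.
P(Y = 6) = (1−p)^5 · p = 0.55528 · 0.111 = 0.0616356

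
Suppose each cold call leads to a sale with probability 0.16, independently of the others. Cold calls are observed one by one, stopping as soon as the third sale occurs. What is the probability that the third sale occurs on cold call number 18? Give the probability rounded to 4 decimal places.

0.0407

Y = trial on which the third success occurs; negative binomial, r=3, p=0.16.
P(Y=18) = C(17,2) · p^3 · (1−p)^15
= 136 · 0.004096 · 0.073146 = 0.040746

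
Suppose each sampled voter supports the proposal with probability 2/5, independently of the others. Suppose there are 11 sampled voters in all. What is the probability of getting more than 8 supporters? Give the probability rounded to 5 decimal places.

0.00592

X ~ Binomial(11, 0.40); P(X ≥ 9) = Σ C(11,k) p^k (1−p)^(11−k) over k:
  k=9: C(11,9)·0.40^9·0.60^2 = 0.0051905
  k=10: C(11,10)·0.40^10·0.60^1 = 0.0006921
  k=11: C(11,11)·0.40^11·0.60^0 = 0.0000419
Total = 0.0059245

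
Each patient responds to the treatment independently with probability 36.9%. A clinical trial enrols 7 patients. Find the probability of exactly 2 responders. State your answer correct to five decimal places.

0.28603

X ~ Binomial(n=7, p=0.369).
P(X=2) = C(7,2) · p^2 · (1−p)^5
= 21 · 0.13616 · 0.10003 = 0.2860348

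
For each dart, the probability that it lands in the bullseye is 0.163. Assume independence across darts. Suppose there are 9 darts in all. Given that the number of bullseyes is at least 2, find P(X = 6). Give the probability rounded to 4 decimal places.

0.0021

X ~ Binomial(9, 0.163). Want P(X=6 | X≥2) = P(X=6) / P(X≥2).
P(X=6) = C(9,6)·0.163^6·0.837^3 = 0.000924
P(X≥2) = 1 − 0.201618 − 0.353373 = 0.445009
Ratio = 0.000924 / 0.445009 = 0.002076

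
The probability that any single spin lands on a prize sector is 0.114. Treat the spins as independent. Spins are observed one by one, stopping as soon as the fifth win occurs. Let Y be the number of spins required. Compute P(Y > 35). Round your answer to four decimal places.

Needing more than 35 spins ⇔ fewer than 5 successes in the first 35. With X ~ Binomial(35, 0.114), P(Y > 35) = P(X ≤ 4).
  k=0: C(35,0)·0.114^0·0.886^35 = 0.014460
  k=1: C(35,1)·0.114^1·0.886^34 = 0.065121
  k=2: C(35,2)·0.114^2·0.886^33 = 0.142442
  k=3: C(35,3)·0.114^3·0.886^32 = 0.201606
  k=4: C(35,4)·0.114^4·0.886^31 = 0.207522
P(X ≤ 4) = 0.631152

0.6312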